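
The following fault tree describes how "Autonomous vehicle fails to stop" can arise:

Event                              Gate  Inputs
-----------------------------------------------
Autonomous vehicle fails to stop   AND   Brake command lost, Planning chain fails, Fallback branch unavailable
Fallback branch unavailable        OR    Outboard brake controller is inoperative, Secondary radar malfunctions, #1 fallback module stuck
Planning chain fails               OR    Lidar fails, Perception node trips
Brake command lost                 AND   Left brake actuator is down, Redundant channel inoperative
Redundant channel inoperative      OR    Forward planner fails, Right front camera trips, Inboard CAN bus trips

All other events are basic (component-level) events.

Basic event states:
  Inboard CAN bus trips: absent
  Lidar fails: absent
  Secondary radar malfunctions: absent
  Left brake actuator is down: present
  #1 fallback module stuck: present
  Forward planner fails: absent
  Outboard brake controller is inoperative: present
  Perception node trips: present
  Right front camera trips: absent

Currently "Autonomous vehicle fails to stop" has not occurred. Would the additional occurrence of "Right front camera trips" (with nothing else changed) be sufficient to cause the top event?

Counterfactual: set "Right front camera trips" to occurred.
Redundant channel inoperative [OR]: Forward planner fails=not, Right front camera trips=occurs, Inboard CAN bus trips=not → at least one input occurs → occurs.
Brake command lost [AND]: Left brake actuator is down=occurs, Redundant channel inoperative=occurs → all inputs occur → occurs.
Planning chain fails [OR]: Lidar fails=not, Perception node trips=occurs → at least one input occurs → occurs.
Fallback branch unavailable [OR]: Outboard brake controller is inoperative=occurs, Secondary radar malfunctions=not, #1 fallback module stuck=occurs → at least one input occurs → occurs.
Autonomous vehicle fails to stop [AND]: Brake command lost=occurs, Planning chain fails=occurs, Fallback branch unavailable=occurs → all inputs occur → occurs.

Yes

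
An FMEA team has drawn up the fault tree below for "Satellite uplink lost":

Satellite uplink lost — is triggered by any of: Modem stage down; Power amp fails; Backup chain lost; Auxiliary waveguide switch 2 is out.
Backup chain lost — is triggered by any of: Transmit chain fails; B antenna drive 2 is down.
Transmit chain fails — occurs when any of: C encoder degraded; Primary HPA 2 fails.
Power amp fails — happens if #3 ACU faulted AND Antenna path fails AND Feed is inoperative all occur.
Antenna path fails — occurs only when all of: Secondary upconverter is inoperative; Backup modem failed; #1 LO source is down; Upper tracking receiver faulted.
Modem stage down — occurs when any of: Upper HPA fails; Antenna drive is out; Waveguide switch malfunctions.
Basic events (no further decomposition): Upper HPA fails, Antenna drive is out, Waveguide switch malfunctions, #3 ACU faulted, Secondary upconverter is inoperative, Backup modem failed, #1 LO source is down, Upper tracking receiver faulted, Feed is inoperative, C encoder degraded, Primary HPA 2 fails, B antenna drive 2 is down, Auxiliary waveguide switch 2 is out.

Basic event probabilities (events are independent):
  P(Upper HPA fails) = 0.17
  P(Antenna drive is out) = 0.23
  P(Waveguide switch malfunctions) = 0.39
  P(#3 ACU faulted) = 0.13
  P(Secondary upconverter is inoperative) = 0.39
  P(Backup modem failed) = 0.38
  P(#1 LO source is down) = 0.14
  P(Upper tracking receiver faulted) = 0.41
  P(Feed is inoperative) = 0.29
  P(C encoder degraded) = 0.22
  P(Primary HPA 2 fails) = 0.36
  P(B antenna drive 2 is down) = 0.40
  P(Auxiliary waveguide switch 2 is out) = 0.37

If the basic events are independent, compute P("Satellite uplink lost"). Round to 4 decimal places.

0.9265

P(Modem stage down) [OR] = 1 − (1−0.17) × (1−0.23) × (1−0.39) = 0.610149
P(Antenna path fails) [AND] = 0.39 × 0.38 × 0.14 × 0.41 = 0.008507
P(Power amp fails) [AND] = 0.13 × 0.008507 × 0.29 = 0.000321
P(Transmit chain fails) [OR] = 1 − (1−0.22) × (1−0.36) = 0.500800
P(Backup chain lost) [OR] = 1 − (1−0.500800) × (1−0.40) = 0.700480
P(Satellite uplink lost) [OR] = 1 − (1−0.610149) × (1−0.000321) × (1−0.700480) × (1−0.37) = 0.926460
Rounded to 4 decimal places: P(Satellite uplink lost) ≈ 0.9265.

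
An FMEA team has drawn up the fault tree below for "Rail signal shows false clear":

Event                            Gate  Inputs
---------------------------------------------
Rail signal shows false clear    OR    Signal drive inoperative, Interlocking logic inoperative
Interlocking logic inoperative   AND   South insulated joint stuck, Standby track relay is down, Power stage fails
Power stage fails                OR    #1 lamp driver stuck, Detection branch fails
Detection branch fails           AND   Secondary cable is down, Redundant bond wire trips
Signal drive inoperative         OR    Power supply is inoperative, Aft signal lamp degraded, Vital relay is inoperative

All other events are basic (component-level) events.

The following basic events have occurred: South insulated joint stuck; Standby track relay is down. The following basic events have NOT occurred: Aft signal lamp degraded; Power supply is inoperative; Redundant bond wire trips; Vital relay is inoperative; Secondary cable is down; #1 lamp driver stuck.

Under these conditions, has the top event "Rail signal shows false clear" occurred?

Signal drive inoperative [OR]: Power supply is inoperative=not, Aft signal lamp degraded=not, Vital relay is inoperative=not → no input occurs → does not occur.
Detection branch fails [AND]: Secondary cable is down=not, Redundant bond wire trips=not → not all inputs occur → does not occur.
Power stage fails [OR]: #1 lamp driver stuck=not, Detection branch fails=not → no input occurs → does not occur.
Interlocking logic inoperative [AND]: South insulated joint stuck=occurs, Standby track relay is down=occurs, Power stage fails=not → not all inputs occur → does not occur.
Rail signal shows false clear [OR]: Signal drive inoperative=not, Interlocking logic inoperative=not → no input occurs → does not occur.

No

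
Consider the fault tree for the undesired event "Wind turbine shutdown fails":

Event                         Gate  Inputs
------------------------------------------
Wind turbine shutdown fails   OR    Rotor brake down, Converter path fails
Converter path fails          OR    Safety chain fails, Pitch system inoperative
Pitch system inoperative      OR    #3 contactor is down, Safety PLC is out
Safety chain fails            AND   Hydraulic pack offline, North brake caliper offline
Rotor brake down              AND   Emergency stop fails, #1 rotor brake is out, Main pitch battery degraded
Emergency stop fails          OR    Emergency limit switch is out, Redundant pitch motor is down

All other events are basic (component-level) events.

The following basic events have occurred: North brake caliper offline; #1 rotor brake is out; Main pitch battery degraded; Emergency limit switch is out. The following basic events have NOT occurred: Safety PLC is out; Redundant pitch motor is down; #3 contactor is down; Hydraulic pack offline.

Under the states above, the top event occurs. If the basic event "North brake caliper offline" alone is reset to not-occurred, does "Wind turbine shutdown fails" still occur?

Counterfactual: set "North brake caliper offline" to not occurred.
Emergency stop fails [OR]: Emergency limit switch is out=occurs, Redundant pitch motor is down=not → at least one input occurs → occurs.
Rotor brake down [AND]: Emergency stop fails=occurs, #1 rotor brake is out=occurs, Main pitch battery degraded=occurs → all inputs occur → occurs.
Safety chain fails [AND]: Hydraulic pack offline=not, North brake caliper offline=not → not all inputs occur → does not occur.
Pitch system inoperative [OR]: #3 contactor is down=not, Safety PLC is out=not → no input occurs → does not occur.
Converter path fails [OR]: Safety chain fails=not, Pitch system inoperative=not → no input occurs → does not occur.
Wind turbine shutdown fails [OR]: Rotor brake down=occurs, Converter path fails=not → at least one input occurs → occurs.

Yes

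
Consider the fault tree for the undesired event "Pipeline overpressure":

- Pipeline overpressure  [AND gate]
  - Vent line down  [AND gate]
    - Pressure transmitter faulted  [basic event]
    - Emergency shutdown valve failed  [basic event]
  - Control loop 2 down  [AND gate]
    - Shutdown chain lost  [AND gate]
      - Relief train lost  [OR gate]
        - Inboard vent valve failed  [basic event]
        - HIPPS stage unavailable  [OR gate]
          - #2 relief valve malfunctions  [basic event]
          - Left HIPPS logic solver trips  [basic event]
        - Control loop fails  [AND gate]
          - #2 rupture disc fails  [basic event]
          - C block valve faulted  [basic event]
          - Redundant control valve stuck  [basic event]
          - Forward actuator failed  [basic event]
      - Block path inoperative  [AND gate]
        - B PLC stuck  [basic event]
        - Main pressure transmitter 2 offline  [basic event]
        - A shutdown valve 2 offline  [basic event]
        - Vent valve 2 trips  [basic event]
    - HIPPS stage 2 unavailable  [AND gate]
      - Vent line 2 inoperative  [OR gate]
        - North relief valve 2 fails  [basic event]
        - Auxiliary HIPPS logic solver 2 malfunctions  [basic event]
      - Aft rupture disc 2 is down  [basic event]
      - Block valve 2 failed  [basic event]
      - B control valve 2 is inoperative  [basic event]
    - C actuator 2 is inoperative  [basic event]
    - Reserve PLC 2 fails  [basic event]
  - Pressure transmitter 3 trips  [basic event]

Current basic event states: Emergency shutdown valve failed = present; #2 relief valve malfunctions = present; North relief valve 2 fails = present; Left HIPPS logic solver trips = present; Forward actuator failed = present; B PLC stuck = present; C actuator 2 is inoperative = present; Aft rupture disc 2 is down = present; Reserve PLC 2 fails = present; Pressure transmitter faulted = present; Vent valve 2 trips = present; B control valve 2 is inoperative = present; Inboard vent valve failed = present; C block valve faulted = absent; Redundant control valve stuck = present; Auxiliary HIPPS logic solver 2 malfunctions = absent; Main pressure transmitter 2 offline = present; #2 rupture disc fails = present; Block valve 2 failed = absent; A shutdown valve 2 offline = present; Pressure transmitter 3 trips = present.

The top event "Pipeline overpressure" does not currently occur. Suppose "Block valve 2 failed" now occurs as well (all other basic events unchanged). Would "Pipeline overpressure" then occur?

Yes

Counterfactual: set "Block valve 2 failed" to occurred.
Vent line down [AND]: Pressure transmitter faulted=occurs, Emergency shutdown valve failed=occurs → all inputs occur → occurs.
HIPPS stage unavailable [OR]: #2 relief valve malfunctions=occurs, Left HIPPS logic solver trips=occurs → at least one input occurs → occurs.
Control loop fails [AND]: #2 rupture disc fails=occurs, C block valve faulted=not, Redundant control valve stuck=occurs, Forward actuator failed=occurs → not all inputs occur → does not occur.
Relief train lost [OR]: Inboard vent valve failed=occurs, HIPPS stage unavailable=occurs, Control loop fails=not → at least one input occurs → occurs.
Block path inoperative [AND]: B PLC stuck=occurs, Main pressure transmitter 2 offline=occurs, A shutdown valve 2 offline=occurs, Vent valve 2 trips=occurs → all inputs occur → occurs.
Shutdown chain lost [AND]: Relief train lost=occurs, Block path inoperative=occurs → all inputs occur → occurs.
Vent line 2 inoperative [OR]: North relief valve 2 fails=occurs, Auxiliary HIPPS logic solver 2 malfunctions=not → at least one input occurs → occurs.
HIPPS stage 2 unavailable [AND]: Vent line 2 inoperative=occurs, Aft rupture disc 2 is down=occurs, Block valve 2 failed=occurs, B control valve 2 is inoperative=occurs → all inputs occur → occurs.
Control loop 2 down [AND]: Shutdown chain lost=occurs, HIPPS stage 2 unavailable=occurs, C actuator 2 is inoperative=occurs, Reserve PLC 2 fails=occurs → all inputs occur → occurs.
Pipeline overpressure [AND]: Vent line down=occurs, Control loop 2 down=occurs, Pressure transmitter 3 trips=occurs → all inputs occur → occurs.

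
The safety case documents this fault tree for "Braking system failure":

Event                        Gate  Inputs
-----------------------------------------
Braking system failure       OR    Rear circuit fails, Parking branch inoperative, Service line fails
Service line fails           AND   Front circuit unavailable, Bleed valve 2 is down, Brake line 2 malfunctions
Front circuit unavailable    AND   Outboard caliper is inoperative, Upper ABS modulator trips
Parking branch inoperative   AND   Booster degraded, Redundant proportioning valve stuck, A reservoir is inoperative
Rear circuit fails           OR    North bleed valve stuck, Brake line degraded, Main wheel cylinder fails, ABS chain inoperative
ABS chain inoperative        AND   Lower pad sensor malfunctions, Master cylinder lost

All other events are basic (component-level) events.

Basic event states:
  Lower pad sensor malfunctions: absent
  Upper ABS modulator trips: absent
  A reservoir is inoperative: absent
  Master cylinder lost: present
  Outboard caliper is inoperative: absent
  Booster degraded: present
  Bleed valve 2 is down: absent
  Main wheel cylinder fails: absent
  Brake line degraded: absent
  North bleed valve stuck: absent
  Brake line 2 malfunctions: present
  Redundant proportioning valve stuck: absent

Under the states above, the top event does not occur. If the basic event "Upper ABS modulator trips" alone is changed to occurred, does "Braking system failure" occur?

No

Counterfactual: set "Upper ABS modulator trips" to occurred.
ABS chain inoperative [AND]: Lower pad sensor malfunctions=not, Master cylinder lost=occurs → not all inputs occur → does not occur.
Rear circuit fails [OR]: North bleed valve stuck=not, Brake line degraded=not, Main wheel cylinder fails=not, ABS chain inoperative=not → no input occurs → does not occur.
Parking branch inoperative [AND]: Booster degraded=occurs, Redundant proportioning valve stuck=not, A reservoir is inoperative=not → not all inputs occur → does not occur.
Front circuit unavailable [AND]: Outboard caliper is inoperative=not, Upper ABS modulator trips=occurs → not all inputs occur → does not occur.
Service line fails [AND]: Front circuit unavailable=not, Bleed valve 2 is down=not, Brake line 2 malfunctions=occurs → not all inputs occur → does not occur.
Braking system failure [OR]: Rear circuit fails=not, Parking branch inoperative=not, Service line fails=not → no input occurs → does not occur.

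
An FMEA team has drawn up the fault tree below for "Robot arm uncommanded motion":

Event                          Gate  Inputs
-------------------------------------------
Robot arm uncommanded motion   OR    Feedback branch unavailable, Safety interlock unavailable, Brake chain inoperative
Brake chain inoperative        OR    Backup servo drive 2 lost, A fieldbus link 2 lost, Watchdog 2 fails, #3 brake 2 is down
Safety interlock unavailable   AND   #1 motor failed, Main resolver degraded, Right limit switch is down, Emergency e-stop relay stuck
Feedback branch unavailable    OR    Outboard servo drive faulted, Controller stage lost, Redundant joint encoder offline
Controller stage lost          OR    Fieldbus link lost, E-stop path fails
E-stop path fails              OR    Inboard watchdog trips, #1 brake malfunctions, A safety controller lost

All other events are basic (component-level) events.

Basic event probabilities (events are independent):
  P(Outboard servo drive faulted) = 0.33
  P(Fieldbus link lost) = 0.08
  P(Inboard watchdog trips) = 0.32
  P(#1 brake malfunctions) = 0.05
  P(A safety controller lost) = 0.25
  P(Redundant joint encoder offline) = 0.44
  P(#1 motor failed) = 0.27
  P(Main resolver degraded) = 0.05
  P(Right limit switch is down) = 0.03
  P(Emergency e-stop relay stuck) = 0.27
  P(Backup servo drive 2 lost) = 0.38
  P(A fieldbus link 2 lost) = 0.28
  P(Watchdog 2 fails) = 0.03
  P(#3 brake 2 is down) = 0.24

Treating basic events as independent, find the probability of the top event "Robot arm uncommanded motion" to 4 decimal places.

P(E-stop path fails) [OR] = 1 − (1−0.32) × (1−0.05) × (1−0.25) = 0.515500
P(Controller stage lost) [OR] = 1 − (1−0.08) × (1−0.515500) = 0.554260
P(Feedback branch unavailable) [OR] = 1 − (1−0.33) × (1−0.554260) × (1−0.44) = 0.832758
P(Safety interlock unavailable) [AND] = 0.27 × 0.05 × 0.03 × 0.27 = 0.000109
P(Brake chain inoperative) [OR] = 1 − (1−0.38) × (1−0.28) × (1−0.03) × (1−0.24) = 0.670914
P(Robot arm uncommanded motion) [OR] = 1 − (1−0.832758) × (1−0.000109) × (1−0.670914) = 0.944969
Rounded to 4 decimal places: P(Robot arm uncommanded motion) ≈ 0.9450.

0.9450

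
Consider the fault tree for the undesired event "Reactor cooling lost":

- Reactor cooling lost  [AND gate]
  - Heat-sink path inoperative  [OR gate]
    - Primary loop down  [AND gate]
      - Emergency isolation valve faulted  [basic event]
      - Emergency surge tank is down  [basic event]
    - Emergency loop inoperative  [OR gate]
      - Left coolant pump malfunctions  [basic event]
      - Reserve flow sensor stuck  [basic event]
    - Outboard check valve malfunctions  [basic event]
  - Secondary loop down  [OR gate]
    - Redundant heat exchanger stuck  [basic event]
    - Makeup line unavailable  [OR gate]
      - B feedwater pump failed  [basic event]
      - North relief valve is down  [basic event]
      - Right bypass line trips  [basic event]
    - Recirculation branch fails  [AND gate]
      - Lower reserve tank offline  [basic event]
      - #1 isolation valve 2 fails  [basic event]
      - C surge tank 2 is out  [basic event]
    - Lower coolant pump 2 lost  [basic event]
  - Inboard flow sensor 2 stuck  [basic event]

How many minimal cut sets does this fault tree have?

Primary loop down [AND]: one cut set from each child combined → 1 × 1 = 1 cut set(s).
Emergency loop inoperative [OR]: union of children's cut sets → 2 cut set(s).
Heat-sink path inoperative [OR]: union of children's cut sets → 4 cut set(s).
Makeup line unavailable [OR]: union of children's cut sets → 3 cut set(s).
Recirculation branch fails [AND]: one cut set from each child combined → 1 × 1 × 1 = 1 cut set(s).
Secondary loop down [OR]: union of children's cut sets → 6 cut set(s).
Reactor cooling lost [AND]: one cut set from each child combined → 4 × 6 × 1 = 24 cut set(s).

24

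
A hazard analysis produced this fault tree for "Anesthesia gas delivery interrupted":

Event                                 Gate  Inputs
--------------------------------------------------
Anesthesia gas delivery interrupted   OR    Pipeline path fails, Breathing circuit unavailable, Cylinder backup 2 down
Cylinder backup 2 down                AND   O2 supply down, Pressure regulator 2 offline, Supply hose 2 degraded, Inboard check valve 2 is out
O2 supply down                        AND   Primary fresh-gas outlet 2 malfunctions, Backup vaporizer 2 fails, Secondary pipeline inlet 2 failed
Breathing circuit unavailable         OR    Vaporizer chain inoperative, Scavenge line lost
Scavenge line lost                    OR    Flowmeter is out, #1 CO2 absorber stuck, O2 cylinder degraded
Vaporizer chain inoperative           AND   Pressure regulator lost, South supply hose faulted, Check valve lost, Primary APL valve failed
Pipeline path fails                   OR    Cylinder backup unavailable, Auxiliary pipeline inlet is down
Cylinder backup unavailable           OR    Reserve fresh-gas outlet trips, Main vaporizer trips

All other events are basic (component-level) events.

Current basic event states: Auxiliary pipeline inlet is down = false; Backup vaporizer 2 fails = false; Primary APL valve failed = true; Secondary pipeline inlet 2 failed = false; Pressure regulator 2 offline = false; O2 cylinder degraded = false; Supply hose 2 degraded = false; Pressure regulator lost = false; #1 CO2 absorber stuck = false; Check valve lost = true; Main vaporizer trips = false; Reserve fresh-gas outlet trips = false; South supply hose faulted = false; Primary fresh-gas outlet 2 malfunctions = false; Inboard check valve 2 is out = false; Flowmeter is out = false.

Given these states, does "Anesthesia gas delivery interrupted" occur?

Cylinder backup unavailable [OR]: Reserve fresh-gas outlet trips=not, Main vaporizer trips=not → no input occurs → does not occur.
Pipeline path fails [OR]: Cylinder backup unavailable=not, Auxiliary pipeline inlet is down=not → no input occurs → does not occur.
Vaporizer chain inoperative [AND]: Pressure regulator lost=not, South supply hose faulted=not, Check valve lost=occurs, Primary APL valve failed=occurs → not all inputs occur → does not occur.
Scavenge line lost [OR]: Flowmeter is out=not, #1 CO2 absorber stuck=not, O2 cylinder degraded=not → no input occurs → does not occur.
Breathing circuit unavailable [OR]: Vaporizer chain inoperative=not, Scavenge line lost=not → no input occurs → does not occur.
O2 supply down [AND]: Primary fresh-gas outlet 2 malfunctions=not, Backup vaporizer 2 fails=not, Secondary pipeline inlet 2 failed=not → not all inputs occur → does not occur.
Cylinder backup 2 down [AND]: O2 supply down=not, Pressure regulator 2 offline=not, Supply hose 2 degraded=not, Inboard check valve 2 is out=not → not all inputs occur → does not occur.
Anesthesia gas delivery interrupted [OR]: Pipeline path fails=not, Breathing circuit unavailable=not, Cylinder backup 2 down=not → no input occurs → does not occur.

No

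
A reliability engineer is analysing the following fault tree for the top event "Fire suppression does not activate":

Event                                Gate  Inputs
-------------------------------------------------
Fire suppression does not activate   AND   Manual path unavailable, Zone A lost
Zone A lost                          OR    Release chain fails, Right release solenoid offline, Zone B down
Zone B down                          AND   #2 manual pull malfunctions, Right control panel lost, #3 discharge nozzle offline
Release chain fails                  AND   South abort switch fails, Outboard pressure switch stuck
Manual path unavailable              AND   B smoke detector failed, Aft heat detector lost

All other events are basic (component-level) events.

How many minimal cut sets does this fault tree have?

Manual path unavailable [AND]: one cut set from each child combined → 1 × 1 = 1 cut set(s).
Release chain fails [AND]: one cut set from each child combined → 1 × 1 = 1 cut set(s).
Zone B down [AND]: one cut set from each child combined → 1 × 1 × 1 = 1 cut set(s).
Zone A lost [OR]: union of children's cut sets → 3 cut set(s).
Fire suppression does not activate [AND]: one cut set from each child combined → 1 × 3 = 3 cut set(s).
Minimal cut sets: {Aft heat detector lost, B smoke detector failed, Outboard pressure switch stuck, South abort switch fails}; {Aft heat detector lost, B smoke detector failed, Right release solenoid offline}; {#2 manual pull malfunctions, #3 discharge nozzle offline, Aft heat detector lost, B smoke detector failed, Right control panel lost}.

3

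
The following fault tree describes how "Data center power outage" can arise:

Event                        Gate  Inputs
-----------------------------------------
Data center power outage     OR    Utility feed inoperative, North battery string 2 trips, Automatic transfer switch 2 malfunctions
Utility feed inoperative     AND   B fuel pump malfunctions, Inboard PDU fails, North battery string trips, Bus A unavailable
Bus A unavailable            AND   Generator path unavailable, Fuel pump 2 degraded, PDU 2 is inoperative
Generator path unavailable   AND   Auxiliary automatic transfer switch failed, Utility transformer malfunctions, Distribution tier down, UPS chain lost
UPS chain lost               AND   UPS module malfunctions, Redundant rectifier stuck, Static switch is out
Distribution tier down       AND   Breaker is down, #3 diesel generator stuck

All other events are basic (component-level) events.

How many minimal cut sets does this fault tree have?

3

Distribution tier down [AND]: one cut set from each child combined → 1 × 1 = 1 cut set(s).
UPS chain lost [AND]: one cut set from each child combined → 1 × 1 × 1 = 1 cut set(s).
Generator path unavailable [AND]: one cut set from each child combined → 1 × 1 × 1 × 1 = 1 cut set(s).
Bus A unavailable [AND]: one cut set from each child combined → 1 × 1 × 1 = 1 cut set(s).
Utility feed inoperative [AND]: one cut set from each child combined → 1 × 1 × 1 × 1 = 1 cut set(s).
Data center power outage [OR]: union of children's cut sets → 3 cut set(s).
Minimal cut sets: {#3 diesel generator stuck, Auxiliary automatic transfer switch failed, B fuel pump malfunctions, Breaker is down, Fuel pump 2 degraded, Inboard PDU fails, North battery string trips, PDU 2 is inoperative, Redundant rectifier stuck, Static switch is out, UPS module malfunctions, Utility transformer malfunctions}; {North battery string 2 trips}; {Automatic transfer switch 2 malfunctions}.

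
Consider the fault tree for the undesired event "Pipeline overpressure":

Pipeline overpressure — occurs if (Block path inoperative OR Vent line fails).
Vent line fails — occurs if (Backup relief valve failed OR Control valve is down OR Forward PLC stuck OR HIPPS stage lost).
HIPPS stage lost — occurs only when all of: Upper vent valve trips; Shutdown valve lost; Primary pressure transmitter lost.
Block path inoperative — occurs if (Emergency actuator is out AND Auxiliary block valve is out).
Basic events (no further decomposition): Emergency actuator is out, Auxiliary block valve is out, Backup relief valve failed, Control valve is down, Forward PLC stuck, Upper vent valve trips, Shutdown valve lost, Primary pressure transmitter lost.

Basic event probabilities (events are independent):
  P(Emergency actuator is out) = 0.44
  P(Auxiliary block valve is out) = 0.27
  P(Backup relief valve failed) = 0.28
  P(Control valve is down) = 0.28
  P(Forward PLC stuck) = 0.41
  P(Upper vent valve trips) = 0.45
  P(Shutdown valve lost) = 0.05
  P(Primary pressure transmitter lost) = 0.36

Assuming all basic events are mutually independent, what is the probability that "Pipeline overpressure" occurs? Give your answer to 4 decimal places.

P(Block path inoperative) [AND] = 0.44 × 0.27 = 0.118800
P(HIPPS stage lost) [AND] = 0.45 × 0.05 × 0.36 = 0.008100
P(Vent line fails) [OR] = 1 − (1−0.28) × (1−0.28) × (1−0.41) × (1−0.008100) = 0.696621
P(Pipeline overpressure) [OR] = 1 − (1−0.118800) × (1−0.696621) = 0.732662
Rounded to 4 decimal places: P(Pipeline overpressure) ≈ 0.7327.

0.7327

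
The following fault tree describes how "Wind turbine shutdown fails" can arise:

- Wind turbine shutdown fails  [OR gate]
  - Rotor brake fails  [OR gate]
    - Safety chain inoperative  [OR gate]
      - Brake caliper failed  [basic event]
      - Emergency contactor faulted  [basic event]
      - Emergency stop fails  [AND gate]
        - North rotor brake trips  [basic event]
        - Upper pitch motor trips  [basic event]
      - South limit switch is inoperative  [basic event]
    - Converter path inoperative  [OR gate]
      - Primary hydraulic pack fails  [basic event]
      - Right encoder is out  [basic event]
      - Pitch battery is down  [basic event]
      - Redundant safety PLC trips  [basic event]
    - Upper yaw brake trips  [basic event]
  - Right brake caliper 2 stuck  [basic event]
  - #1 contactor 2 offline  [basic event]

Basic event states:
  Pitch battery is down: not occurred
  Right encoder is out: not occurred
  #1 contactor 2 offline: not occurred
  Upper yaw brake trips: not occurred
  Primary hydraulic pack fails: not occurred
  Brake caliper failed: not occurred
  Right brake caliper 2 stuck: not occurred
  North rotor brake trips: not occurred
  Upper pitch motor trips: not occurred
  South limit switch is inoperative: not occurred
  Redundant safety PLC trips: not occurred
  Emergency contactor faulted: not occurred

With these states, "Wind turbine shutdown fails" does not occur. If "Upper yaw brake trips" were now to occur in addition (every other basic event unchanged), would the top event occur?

Counterfactual: set "Upper yaw brake trips" to occurred.
Emergency stop fails [AND]: North rotor brake trips=not, Upper pitch motor trips=not → not all inputs occur → does not occur.
Safety chain inoperative [OR]: Brake caliper failed=not, Emergency contactor faulted=not, Emergency stop fails=not, South limit switch is inoperative=not → no input occurs → does not occur.
Converter path inoperative [OR]: Primary hydraulic pack fails=not, Right encoder is out=not, Pitch battery is down=not, Redundant safety PLC trips=not → no input occurs → does not occur.
Rotor brake fails [OR]: Safety chain inoperative=not, Converter path inoperative=not, Upper yaw brake trips=occurs → at least one input occurs → occurs.
Wind turbine shutdown fails [OR]: Rotor brake fails=occurs, Right brake caliper 2 stuck=not, #1 contactor 2 offline=not → at least one input occurs → occurs.

Yes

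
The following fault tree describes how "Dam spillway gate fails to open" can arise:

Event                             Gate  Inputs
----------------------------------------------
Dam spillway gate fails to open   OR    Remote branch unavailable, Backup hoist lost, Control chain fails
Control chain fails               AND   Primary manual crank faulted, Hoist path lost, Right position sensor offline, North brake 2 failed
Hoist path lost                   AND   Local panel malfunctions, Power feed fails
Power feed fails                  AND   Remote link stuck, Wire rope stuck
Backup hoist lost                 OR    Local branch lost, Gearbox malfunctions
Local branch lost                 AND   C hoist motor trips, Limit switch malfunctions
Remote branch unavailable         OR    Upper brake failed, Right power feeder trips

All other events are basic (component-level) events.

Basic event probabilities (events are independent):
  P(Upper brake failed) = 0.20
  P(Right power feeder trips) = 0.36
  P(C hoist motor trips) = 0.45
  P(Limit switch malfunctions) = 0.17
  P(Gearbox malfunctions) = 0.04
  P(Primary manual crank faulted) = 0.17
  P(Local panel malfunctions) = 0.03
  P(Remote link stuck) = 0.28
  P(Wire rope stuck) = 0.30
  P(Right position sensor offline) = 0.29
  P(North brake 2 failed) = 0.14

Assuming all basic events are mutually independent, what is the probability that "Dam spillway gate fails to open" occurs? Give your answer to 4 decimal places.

P(Remote branch unavailable) [OR] = 1 − (1−0.20) × (1−0.36) = 0.488000
P(Local branch lost) [AND] = 0.45 × 0.17 = 0.076500
P(Backup hoist lost) [OR] = 1 − (1−0.076500) × (1−0.04) = 0.113440
P(Power feed fails) [AND] = 0.28 × 0.30 = 0.084000
P(Hoist path lost) [AND] = 0.03 × 0.084000 = 0.002520
P(Control chain fails) [AND] = 0.17 × 0.002520 × 0.29 × 0.14 = 0.000017
P(Dam spillway gate fails to open) [OR] = 1 − (1−0.488000) × (1−0.113440) × (1−0.000017) = 0.546089
Rounded to 4 decimal places: P(Dam spillway gate fails to open) ≈ 0.5461.

0.5461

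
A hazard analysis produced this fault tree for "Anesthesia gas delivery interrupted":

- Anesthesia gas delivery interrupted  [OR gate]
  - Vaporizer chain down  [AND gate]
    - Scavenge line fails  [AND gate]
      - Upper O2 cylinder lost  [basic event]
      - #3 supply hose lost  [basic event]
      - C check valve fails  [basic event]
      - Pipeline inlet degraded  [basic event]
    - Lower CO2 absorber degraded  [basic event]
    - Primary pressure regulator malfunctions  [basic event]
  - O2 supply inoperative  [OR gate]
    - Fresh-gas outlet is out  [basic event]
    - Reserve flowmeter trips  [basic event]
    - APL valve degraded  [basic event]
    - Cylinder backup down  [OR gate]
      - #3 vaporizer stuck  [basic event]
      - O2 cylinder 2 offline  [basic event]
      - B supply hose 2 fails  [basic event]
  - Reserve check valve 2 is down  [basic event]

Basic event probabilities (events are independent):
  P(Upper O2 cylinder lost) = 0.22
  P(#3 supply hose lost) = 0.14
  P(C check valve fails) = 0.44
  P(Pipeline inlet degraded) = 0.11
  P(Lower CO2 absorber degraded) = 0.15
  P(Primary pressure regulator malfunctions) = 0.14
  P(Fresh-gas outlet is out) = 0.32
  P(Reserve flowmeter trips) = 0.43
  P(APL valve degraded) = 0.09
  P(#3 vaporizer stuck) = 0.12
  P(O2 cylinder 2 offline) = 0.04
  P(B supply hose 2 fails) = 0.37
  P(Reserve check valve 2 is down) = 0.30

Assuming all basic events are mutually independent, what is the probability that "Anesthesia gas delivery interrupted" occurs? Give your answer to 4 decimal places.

P(Scavenge line fails) [AND] = 0.22 × 0.14 × 0.44 × 0.11 = 0.001491
P(Vaporizer chain down) [AND] = 0.001491 × 0.15 × 0.14 = 0.000031
P(Cylinder backup down) [OR] = 1 − (1−0.12) × (1−0.04) × (1−0.37) = 0.467776
P(O2 supply inoperative) [OR] = 1 − (1−0.32) × (1−0.43) × (1−0.09) × (1−0.467776) = 0.812276
P(Anesthesia gas delivery interrupted) [OR] = 1 − (1−0.000031) × (1−0.812276) × (1−0.30) = 0.868597
Rounded to 4 decimal places: P(Anesthesia gas delivery interrupted) ≈ 0.8686.

0.8686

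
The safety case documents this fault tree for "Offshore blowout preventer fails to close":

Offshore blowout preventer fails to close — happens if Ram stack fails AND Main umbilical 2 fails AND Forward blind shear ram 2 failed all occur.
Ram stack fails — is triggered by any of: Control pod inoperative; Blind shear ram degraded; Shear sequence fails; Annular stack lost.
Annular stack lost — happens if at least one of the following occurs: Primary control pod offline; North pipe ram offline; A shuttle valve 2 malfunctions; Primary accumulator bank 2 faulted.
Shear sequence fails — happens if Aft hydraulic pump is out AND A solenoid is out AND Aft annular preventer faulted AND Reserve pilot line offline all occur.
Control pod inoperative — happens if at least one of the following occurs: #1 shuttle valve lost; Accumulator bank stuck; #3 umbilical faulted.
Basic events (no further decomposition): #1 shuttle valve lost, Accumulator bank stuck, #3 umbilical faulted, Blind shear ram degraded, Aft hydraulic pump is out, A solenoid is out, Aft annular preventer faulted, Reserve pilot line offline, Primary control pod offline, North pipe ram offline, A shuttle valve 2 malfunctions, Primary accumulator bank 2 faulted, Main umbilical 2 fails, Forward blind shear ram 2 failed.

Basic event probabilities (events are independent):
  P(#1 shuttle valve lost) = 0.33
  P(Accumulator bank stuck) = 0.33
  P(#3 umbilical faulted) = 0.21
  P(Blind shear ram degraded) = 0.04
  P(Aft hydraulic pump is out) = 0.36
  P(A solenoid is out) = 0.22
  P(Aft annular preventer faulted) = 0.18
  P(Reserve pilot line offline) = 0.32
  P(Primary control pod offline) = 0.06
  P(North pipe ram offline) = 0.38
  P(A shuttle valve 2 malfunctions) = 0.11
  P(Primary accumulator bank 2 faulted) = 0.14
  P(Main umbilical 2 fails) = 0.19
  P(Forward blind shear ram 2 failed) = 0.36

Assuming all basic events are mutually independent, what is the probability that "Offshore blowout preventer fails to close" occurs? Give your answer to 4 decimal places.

P(Control pod inoperative) [OR] = 1 − (1−0.33) × (1−0.33) × (1−0.21) = 0.645369
P(Shear sequence fails) [AND] = 0.36 × 0.22 × 0.18 × 0.32 = 0.004562
P(Annular stack lost) [OR] = 1 − (1−0.06) × (1−0.38) × (1−0.11) × (1−0.14) = 0.553925
P(Ram stack fails) [OR] = 1 − (1−0.645369) × (1−0.04) × (1−0.004562) × (1−0.553925) = 0.848828
P(Offshore blowout preventer fails to close) [AND] = 0.848828 × 0.19 × 0.36 = 0.058060
Rounded to 4 decimal places: P(Offshore blowout preventer fails to close) ≈ 0.0581.

0.0581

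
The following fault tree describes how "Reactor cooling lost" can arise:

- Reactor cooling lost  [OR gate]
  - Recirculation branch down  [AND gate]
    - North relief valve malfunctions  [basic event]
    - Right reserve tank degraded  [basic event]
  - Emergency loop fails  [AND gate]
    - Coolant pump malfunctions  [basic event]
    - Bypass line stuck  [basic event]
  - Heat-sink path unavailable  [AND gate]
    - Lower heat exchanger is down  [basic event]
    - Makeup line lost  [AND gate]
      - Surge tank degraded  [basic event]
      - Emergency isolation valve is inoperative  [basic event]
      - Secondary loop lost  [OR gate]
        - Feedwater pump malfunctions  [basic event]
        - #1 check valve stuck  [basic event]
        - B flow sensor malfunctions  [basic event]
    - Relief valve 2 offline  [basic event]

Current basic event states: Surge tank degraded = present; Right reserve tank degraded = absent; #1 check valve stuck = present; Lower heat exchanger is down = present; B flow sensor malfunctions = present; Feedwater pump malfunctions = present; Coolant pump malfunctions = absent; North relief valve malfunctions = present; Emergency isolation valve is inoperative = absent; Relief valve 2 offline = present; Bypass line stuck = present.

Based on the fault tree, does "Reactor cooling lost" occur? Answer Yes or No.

Recirculation branch down [AND]: North relief valve malfunctions=occurs, Right reserve tank degraded=not → not all inputs occur → does not occur.
Emergency loop fails [AND]: Coolant pump malfunctions=not, Bypass line stuck=occurs → not all inputs occur → does not occur.
Secondary loop lost [OR]: Feedwater pump malfunctions=occurs, #1 check valve stuck=occurs, B flow sensor malfunctions=occurs → at least one input occurs → occurs.
Makeup line lost [AND]: Surge tank degraded=occurs, Emergency isolation valve is inoperative=not, Secondary loop lost=occurs → not all inputs occur → does not occur.
Heat-sink path unavailable [AND]: Lower heat exchanger is down=occurs, Makeup line lost=not, Relief valve 2 offline=occurs → not all inputs occur → does not occur.
Reactor cooling lost [OR]: Recirculation branch down=not, Emergency loop fails=not, Heat-sink path unavailable=not → no input occurs → does not occur.

No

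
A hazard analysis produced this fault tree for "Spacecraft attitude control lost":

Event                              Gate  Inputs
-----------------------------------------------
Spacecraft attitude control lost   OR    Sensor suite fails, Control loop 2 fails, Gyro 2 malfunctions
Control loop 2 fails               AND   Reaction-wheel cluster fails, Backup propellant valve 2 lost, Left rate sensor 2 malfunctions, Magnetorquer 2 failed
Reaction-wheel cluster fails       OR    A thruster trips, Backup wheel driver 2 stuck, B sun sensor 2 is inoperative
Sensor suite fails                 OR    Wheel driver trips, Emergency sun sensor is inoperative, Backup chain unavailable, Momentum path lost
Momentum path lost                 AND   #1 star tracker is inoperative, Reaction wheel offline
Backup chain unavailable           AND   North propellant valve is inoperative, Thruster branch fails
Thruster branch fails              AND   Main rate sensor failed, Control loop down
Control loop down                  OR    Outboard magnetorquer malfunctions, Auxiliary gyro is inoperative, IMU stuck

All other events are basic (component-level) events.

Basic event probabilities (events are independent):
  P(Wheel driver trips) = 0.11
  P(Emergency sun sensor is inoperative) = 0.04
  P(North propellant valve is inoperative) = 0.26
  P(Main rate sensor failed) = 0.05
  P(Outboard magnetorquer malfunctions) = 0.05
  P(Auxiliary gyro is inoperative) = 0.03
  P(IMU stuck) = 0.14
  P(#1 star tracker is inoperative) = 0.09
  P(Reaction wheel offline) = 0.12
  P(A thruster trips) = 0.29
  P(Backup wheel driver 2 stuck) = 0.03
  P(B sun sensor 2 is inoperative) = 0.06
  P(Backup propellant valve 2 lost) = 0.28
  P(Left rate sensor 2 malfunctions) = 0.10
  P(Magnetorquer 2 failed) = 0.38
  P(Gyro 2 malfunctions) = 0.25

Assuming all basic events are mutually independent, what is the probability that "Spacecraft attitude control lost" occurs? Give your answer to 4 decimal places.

0.3702

P(Control loop down) [OR] = 1 − (1−0.05) × (1−0.03) × (1−0.14) = 0.207510
P(Thruster branch fails) [AND] = 0.05 × 0.207510 = 0.010376
P(Backup chain unavailable) [AND] = 0.26 × 0.010376 = 0.002698
P(Momentum path lost) [AND] = 0.09 × 0.12 = 0.010800
P(Sensor suite fails) [OR] = 1 − (1−0.11) × (1−0.04) × (1−0.002698) × (1−0.010800) = 0.157108
P(Reaction-wheel cluster fails) [OR] = 1 − (1−0.29) × (1−0.03) × (1−0.06) = 0.352622
P(Control loop 2 fails) [AND] = 0.352622 × 0.28 × 0.10 × 0.38 = 0.003752
P(Spacecraft attitude control lost) [OR] = 1 − (1−0.157108) × (1−0.003752) × (1−0.25) = 0.370203
Rounded to 4 decimal places: P(Spacecraft attitude control lost) ≈ 0.3702.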